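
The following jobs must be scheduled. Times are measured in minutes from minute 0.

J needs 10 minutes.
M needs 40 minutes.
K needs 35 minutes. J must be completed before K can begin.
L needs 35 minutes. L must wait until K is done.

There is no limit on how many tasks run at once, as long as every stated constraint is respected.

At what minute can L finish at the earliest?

80

J can start immediately at minute 0; it finishes at minute 10.
After J (finishes minute 10), K can start at minute 10 and finishes at minute 45.
L waits on K (finishes minute 45), so it starts at minute 45 and finishes at 45 + 35 = minute 80.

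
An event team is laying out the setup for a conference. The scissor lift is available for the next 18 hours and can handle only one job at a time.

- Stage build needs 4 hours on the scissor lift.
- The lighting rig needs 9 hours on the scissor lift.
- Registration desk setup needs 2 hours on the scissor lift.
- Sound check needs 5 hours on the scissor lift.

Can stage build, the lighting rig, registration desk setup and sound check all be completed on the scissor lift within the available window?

No

Running back to back, the jobs need 4 + 9 + 2 + 5 = 20 hours on the scissor lift.
Since 20 > 18, they cannot all fit.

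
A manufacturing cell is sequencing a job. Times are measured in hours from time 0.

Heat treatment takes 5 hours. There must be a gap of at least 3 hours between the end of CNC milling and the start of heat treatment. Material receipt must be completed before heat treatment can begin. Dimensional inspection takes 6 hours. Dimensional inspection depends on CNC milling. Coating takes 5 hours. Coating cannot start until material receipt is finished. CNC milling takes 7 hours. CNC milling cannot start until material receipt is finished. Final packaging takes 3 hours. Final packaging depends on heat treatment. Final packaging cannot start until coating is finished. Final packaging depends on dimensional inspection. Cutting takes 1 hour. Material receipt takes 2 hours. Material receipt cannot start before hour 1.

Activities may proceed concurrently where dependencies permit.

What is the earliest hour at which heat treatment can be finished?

18

Material receipt cannot begin until its own release at hour 1. It runs from hour 1 to 1 + 2 = hour 3.
CNC milling cannot begin until material receipt (finishes hour 3). It runs from hour 3 to 3 + 7 = hour 10.
Heat treatment needs all of CNC milling (finishes hour 10, plus 3-hour gap → hour 13); material receipt (finishes hour 3). That puts its earliest start at hour 13; it finishes at 13 + 5 = hour 18.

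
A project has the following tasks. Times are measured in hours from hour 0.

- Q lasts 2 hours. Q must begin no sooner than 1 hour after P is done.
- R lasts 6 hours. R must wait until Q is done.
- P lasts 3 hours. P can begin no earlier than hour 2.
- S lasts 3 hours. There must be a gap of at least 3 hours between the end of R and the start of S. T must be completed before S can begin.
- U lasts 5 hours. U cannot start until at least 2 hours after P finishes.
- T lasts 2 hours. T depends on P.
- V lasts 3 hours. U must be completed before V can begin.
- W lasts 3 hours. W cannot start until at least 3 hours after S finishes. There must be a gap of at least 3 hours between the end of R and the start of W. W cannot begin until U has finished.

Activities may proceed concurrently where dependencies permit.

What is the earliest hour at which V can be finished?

15

P cannot begin until its own release at hour 2. It runs from hour 2 to 2 + 3 = hour 5.
After P (finishes hour 5, plus 2-hour gap → hour 7), U can start at hour 7 and finishes at hour 12.
V cannot begin until U (finishes hour 12). It runs from hour 12 to 12 + 3 = hour 15.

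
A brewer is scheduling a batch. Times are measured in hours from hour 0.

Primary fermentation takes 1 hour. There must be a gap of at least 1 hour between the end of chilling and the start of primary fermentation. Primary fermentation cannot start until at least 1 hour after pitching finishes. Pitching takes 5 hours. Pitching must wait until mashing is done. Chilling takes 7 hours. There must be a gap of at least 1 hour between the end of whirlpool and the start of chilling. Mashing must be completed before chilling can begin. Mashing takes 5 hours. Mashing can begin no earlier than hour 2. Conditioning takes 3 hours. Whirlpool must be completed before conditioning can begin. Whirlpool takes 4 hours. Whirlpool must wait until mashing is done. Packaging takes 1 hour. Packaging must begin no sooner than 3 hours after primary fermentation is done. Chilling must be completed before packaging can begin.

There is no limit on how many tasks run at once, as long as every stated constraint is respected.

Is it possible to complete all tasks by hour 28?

Yes

After its own release at hour 2, mashing can start at hour 2 and finishes at hour 7.
After mashing (finishes hour 7), pitching can start at hour 7 and finishes at hour 12.
Whirlpool cannot begin until mashing (finishes hour 7). It runs from hour 7 to 7 + 4 = hour 11.
Conditioning waits on whirlpool (finishes hour 11), so it starts at hour 11 and finishes at 11 + 3 = hour 14.
Chilling has to wait for whirlpool (finishes hour 11, plus 1-hour gap → hour 12); mashing (finishes hour 7). The latest of these is hour 12, so chilling runs hour 12 to 12 + 7 = hour 19.
Primary fermentation needs all of chilling (finishes hour 19, plus 1-hour gap → hour 20); pitching (finishes hour 12, plus 1-hour gap → hour 13). That puts its earliest start at hour 20; it finishes at 20 + 1 = hour 21.
For packaging: primary fermentation (finishes hour 21, plus 3-hour gap → hour 24); chilling (finishes hour 19). Taking the maximum gives a start of hour 24, and it finishes at 24 + 1 = hour 25.
Every task is finished by hour 25, which is no later than the deadline of 28, so the schedule is feasible.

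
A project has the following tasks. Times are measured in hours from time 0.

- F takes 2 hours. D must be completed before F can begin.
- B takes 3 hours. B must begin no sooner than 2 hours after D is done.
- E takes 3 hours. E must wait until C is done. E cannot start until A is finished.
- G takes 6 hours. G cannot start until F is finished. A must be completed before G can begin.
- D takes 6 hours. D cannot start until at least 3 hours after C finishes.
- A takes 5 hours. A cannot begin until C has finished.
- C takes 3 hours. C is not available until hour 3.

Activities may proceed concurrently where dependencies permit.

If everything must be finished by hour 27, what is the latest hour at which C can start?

7

E must finish by hour 27; it takes 3 hours, so it must start by 27 − 3 = hour 24.
G must finish by hour 27; it takes 6 hours, so it must start by 27 − 6 = hour 21.
A has several dependents: E (must start by hour 24); G (must start by hour 21). The earliest of those limits is hour 21, so A must start by 21 − 5 = hour 16.
Nothing follows B; the deadline of hour 27 is its only limit. It must start by 27 − 3 = hour 24.
Since G (must start by hour 21) depends on it, F must finish by hour 21. Backing off its 2-hour duration gives a latest start of hour 19.
D has several dependents: B (must start by hour 24, minus 2-hour gap → hour 22); F (must start by hour 19). The earliest of those limits is hour 19, so D must start by 19 − 6 = hour 13.
C must finish in time for A (must start by hour 16); D (must start by hour 13, minus 3-hour gap → hour 10); E (must start by hour 24). The tightest is hour 10, so C must start by 10 − 3 = hour 7.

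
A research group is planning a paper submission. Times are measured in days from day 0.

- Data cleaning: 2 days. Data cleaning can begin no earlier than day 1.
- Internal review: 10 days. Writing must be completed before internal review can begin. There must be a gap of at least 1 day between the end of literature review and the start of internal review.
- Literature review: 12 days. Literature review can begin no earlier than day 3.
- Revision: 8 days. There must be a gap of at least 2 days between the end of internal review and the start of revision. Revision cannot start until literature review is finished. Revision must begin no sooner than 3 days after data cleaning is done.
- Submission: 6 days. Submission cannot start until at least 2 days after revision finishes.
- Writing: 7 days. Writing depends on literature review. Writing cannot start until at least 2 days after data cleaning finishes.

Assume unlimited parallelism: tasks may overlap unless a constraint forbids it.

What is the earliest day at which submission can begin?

Data cleaning cannot begin until its own release at day 1. It runs from day 1 to 1 + 2 = day 3.
After its own release at day 3, literature review can start at day 3 and finishes at day 15.
Writing has to wait for literature review (finishes day 15); data cleaning (finishes day 3, plus 2-day gap → day 5). The latest of these is day 15, so writing runs day 15 to 15 + 7 = day 22.
Internal review needs all of writing (finishes day 22); literature review (finishes day 15, plus 1-day gap → day 16). That puts its earliest start at day 22; it finishes at 22 + 10 = day 32.
Revision needs all of internal review (finishes day 32, plus 2-day gap → day 34); literature review (finishes day 15); data cleaning (finishes day 3, plus 3-day gap → day 6). That puts its earliest start at day 34; it finishes at 34 + 8 = day 42.
Submission waits on revision (finishes day 42, plus 2-day gap → day 44), so the earliest it can start is day 44.

44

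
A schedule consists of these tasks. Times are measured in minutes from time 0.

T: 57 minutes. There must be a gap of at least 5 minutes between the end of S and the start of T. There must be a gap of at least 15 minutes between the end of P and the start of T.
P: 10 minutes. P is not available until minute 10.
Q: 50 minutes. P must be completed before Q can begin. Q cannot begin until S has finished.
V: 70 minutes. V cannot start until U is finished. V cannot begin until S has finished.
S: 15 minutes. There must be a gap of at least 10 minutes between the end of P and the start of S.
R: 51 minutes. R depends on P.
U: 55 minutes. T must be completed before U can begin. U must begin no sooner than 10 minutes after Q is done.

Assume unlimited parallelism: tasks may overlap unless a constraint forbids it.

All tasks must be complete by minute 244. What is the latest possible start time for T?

V has no dependents, so it just needs to finish by minute 244. Starting by 244 − 70 = minute 174 achieves that.
U has to be done before V (must start by minute 174). That means finishing by minute 174, i.e. starting by 174 − 55 = minute 119.
T must finish before U (must start by minute 119). With a 57-minute duration, T must start by 119 − 57 = minute 62.

62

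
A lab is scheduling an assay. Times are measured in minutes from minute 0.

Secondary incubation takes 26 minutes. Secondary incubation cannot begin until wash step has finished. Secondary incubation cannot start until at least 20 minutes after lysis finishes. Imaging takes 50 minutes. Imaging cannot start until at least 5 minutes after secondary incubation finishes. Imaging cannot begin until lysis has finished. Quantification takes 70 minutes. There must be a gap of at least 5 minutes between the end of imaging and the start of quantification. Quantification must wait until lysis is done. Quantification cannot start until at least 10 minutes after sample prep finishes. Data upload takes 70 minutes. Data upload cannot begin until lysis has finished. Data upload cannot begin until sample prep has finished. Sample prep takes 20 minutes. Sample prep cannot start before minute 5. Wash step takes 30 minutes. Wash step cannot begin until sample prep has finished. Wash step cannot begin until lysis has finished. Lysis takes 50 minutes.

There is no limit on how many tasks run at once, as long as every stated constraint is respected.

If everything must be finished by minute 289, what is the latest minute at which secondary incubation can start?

Quantification has no dependents, so it just needs to finish by minute 289. Starting by 289 − 70 = minute 219 achieves that.
Imaging has to be done before quantification (must start by minute 219, minus 5-minute gap → minute 214). That means finishing by minute 214, i.e. starting by 214 − 50 = minute 164.
Secondary incubation has to be done before imaging (must start by minute 164, minus 5-minute gap → minute 159). That means finishing by minute 159, i.e. starting by 159 − 26 = minute 133.

133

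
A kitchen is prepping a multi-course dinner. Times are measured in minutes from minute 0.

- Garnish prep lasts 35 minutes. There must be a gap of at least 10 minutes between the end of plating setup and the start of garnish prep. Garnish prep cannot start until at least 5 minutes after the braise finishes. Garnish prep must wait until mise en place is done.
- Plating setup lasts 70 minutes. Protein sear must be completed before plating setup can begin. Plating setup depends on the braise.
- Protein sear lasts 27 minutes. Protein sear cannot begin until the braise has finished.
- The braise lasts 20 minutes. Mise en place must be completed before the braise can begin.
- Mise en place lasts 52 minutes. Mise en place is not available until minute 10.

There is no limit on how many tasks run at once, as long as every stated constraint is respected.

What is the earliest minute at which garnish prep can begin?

Mise en place cannot begin until its own release at minute 10. It runs from minute 10 to 10 + 52 = minute 62.
The braise cannot begin until mise en place (finishes minute 62). It runs from minute 62 to 62 + 20 = minute 82.
Protein sear cannot begin until the braise (finishes minute 82). It runs from minute 82 to 82 + 27 = minute 109.
Plating setup has to wait for protein sear (finishes minute 109); the braise (finishes minute 82). The latest of these is minute 109, so plating setup runs minute 109 to 109 + 70 = minute 179.
Garnish prep waits on plating setup (finishes minute 179, plus 10-minute gap → minute 189); the braise (finishes minute 82, plus 5-minute gap → minute 87); mise en place (finishes minute 62). The latest of these is minute 189, which is the earliest garnish prep can start.

189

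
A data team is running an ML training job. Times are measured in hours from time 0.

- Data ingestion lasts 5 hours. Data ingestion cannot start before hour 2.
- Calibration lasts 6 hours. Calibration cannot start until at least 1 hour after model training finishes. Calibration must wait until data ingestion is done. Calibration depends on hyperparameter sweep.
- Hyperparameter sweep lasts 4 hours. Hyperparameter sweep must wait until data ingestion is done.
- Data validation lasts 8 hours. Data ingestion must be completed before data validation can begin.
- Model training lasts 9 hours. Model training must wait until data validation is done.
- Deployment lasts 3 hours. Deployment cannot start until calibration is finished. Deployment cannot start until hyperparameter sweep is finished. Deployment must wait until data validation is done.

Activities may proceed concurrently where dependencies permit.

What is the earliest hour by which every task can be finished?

34

Data ingestion waits on its own release at hour 2, so it starts at hour 2 and finishes at 2 + 5 = hour 7.
Hyperparameter sweep cannot begin until data ingestion (finishes hour 7). It runs from hour 7 to 7 + 4 = hour 11.
After data ingestion (finishes hour 7), data validation can start at hour 7 and finishes at hour 15.
After data validation (finishes hour 15), model training can start at hour 15 and finishes at hour 24.
Calibration cannot start until model training (finishes hour 24, plus 1-hour gap → hour 25); data ingestion (finishes hour 7); hyperparameter sweep (finishes hour 11). The controlling bound is hour 25, so calibration finishes at 25 + 6 = hour 31.
Deployment has to wait for calibration (finishes hour 31); hyperparameter sweep (finishes hour 11); data validation (finishes hour 15). The latest of these is hour 31, so deployment runs hour 31 to 31 + 3 = hour 34.
All tasks are finished once the last one completes. Finish times: Data ingestion at 7, Data validation at 15, Hyperparameter sweep at 11, Model training at 24, Calibration at 31, Deployment at 34. The latest is hour 34.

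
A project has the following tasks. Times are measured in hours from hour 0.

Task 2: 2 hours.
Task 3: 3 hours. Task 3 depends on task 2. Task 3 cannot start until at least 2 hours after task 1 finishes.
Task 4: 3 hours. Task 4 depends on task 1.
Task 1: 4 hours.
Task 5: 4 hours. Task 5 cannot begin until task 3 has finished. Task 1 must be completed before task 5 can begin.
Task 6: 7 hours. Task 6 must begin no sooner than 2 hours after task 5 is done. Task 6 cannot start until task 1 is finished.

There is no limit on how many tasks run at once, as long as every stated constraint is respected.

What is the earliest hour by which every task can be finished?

Task 2 has no prerequisites, so it starts at hour 0 and finishes at hour 2.
Task 1 can start immediately at hour 0; it finishes at hour 4.
Task 4 waits on task 1 (finishes hour 4), so it starts at hour 4 and finishes at 4 + 3 = hour 7.
Task 3 has to wait for task 2 (finishes hour 2); task 1 (finishes hour 4, plus 2-hour gap → hour 6). The latest of these is hour 6, so task 3 runs hour 6 to 6 + 3 = hour 9.
Task 5 needs all of task 3 (finishes hour 9); task 1 (finishes hour 4). That puts its earliest start at hour 9; it finishes at 9 + 4 = hour 13.
For task 6: task 5 (finishes hour 13, plus 2-hour gap → hour 15); task 1 (finishes hour 4). Taking the maximum gives a start of hour 15, and it finishes at 15 + 7 = hour 22.
All tasks are finished once the last one completes. Finish times: Task 1 at 4, Task 2 at 2, Task 3 at 9, Task 4 at 7, Task 5 at 13, Task 6 at 22. The latest is hour 22.

22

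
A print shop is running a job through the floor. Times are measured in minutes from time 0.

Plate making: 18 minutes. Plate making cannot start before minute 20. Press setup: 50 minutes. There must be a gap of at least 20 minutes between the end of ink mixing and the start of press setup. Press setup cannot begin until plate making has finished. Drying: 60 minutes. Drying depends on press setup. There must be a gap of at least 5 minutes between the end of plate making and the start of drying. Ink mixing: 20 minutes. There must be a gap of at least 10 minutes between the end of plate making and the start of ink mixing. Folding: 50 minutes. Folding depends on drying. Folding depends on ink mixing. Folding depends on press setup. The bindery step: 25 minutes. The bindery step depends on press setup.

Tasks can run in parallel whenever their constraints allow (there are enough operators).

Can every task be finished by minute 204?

No

After its own release at minute 20, plate making can start at minute 20 and finishes at minute 38.
Ink mixing waits on plate making (finishes minute 38, plus 10-minute gap → minute 48), so it starts at minute 48 and finishes at 48 + 20 = minute 68.
Press setup has to wait for ink mixing (finishes minute 68, plus 20-minute gap → minute 88); plate making (finishes minute 38). The latest of these is minute 88, so press setup runs minute 88 to 88 + 50 = minute 138.
After press setup (finishes minute 138), the bindery step can start at minute 138 and finishes at minute 163.
Drying has to wait for press setup (finishes minute 138); plate making (finishes minute 38, plus 5-minute gap → minute 43). The latest of these is minute 138, so drying runs minute 138 to 138 + 60 = minute 198.
For folding: drying (finishes minute 198); ink mixing (finishes minute 68); press setup (finishes minute 138). Taking the maximum gives a start of minute 198, and it finishes at 198 + 50 = minute 248.
The earliest everything can be done is minute 248, which is after the deadline of 204, so it is not possible.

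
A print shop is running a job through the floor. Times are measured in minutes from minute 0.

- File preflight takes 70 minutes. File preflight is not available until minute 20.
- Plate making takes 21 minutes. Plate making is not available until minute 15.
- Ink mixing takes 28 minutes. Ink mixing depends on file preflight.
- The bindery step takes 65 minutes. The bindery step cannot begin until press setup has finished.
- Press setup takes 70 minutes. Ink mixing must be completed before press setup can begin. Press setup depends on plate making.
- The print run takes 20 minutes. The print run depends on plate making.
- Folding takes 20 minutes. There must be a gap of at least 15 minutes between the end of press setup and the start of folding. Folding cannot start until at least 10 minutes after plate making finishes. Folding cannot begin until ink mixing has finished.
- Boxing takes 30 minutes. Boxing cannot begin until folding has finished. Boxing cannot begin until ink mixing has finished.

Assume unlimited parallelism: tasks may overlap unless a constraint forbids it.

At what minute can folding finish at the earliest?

223

Plate making cannot begin until its own release at minute 15. It runs from minute 15 to 15 + 21 = minute 36.
File preflight cannot begin until its own release at minute 20. It runs from minute 20 to 20 + 70 = minute 90.
After file preflight (finishes minute 90), ink mixing can start at minute 90 and finishes at minute 118.
Press setup needs all of ink mixing (finishes minute 118); plate making (finishes minute 36). That puts its earliest start at minute 118; it finishes at 118 + 70 = minute 188.
For folding: press setup (finishes minute 188, plus 15-minute gap → minute 203); plate making (finishes minute 36, plus 10-minute gap → minute 46); ink mixing (finishes minute 118). Taking the maximum gives a start of minute 203, and it finishes at 203 + 20 = minute 223.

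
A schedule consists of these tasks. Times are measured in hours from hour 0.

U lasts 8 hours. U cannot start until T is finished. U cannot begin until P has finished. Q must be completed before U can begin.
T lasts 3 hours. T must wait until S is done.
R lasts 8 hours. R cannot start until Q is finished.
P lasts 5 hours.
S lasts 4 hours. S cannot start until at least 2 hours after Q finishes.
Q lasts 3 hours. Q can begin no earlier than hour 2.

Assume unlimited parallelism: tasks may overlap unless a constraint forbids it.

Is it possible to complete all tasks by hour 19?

Q cannot begin until its own release at hour 2. It runs from hour 2 to 2 + 3 = hour 5.
S cannot begin until Q (finishes hour 5, plus 2-hour gap → hour 7). It runs from hour 7 to 7 + 4 = hour 11.
T cannot begin until S (finishes hour 11). It runs from hour 11 to 11 + 3 = hour 14.
R cannot begin until Q (finishes hour 5). It runs from hour 5 to 5 + 8 = hour 13.
P has no prerequisites, so it starts at hour 0 and finishes at hour 5.
U cannot start until T (finishes hour 14); P (finishes hour 5); Q (finishes hour 5). The controlling bound is hour 14, so U finishes at 14 + 8 = hour 22.
The earliest everything can be done is hour 22, which is after the deadline of 19, so it is not possible.

No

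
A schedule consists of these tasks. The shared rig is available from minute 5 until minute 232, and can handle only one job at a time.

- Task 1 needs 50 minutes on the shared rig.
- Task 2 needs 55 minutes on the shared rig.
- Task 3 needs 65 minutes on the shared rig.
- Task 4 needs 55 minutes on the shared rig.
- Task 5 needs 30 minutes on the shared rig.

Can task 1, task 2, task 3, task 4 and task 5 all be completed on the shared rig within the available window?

The shared rig window is 232 − 5 = 227 minutes.
Running back to back, the jobs need 50 + 55 + 65 + 55 + 30 = 255 minutes on the shared rig.
Since 255 > 227, they cannot all fit.

No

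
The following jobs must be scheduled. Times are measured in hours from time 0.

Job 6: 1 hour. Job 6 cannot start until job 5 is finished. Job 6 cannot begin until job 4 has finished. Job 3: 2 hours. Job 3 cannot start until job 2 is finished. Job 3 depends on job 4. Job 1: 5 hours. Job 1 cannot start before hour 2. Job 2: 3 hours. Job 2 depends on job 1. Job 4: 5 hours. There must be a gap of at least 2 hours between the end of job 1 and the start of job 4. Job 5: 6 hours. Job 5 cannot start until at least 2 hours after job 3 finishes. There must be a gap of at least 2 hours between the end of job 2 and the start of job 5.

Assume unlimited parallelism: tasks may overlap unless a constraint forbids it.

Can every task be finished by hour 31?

Yes

After its own release at hour 2, job 1 can start at hour 2 and finishes at hour 7.
Job 4 waits on job 1 (finishes hour 7, plus 2-hour gap → hour 9), so it starts at hour 9 and finishes at 9 + 5 = hour 14.
After job 1 (finishes hour 7), job 2 can start at hour 7 and finishes at hour 10.
Job 3 cannot start until job 2 (finishes hour 10); job 4 (finishes hour 14). The controlling bound is hour 14, so job 3 finishes at 14 + 2 = hour 16.
Job 5 needs all of job 3 (finishes hour 16, plus 2-hour gap → hour 18); job 2 (finishes hour 10, plus 2-hour gap → hour 12). That puts its earliest start at hour 18; it finishes at 18 + 6 = hour 24.
Job 6 cannot start until job 5 (finishes hour 24); job 4 (finishes hour 14). The controlling bound is hour 24, so job 6 finishes at 24 + 1 = hour 25.
Every task is finished by hour 25, which is no later than the deadline of 31, so the schedule is feasible.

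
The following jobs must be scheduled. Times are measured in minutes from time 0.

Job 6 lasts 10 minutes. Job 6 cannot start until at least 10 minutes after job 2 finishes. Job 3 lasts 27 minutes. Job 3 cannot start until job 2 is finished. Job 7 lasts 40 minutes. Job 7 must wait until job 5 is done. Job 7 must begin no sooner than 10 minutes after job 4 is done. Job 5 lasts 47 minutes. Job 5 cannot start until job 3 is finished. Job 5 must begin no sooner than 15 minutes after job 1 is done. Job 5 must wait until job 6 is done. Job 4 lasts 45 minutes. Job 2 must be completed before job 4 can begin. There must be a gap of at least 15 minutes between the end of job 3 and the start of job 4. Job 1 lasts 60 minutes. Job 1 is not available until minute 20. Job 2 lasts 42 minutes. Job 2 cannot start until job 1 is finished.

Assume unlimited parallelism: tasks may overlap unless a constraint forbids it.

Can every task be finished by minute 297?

Yes

After its own release at minute 20, job 1 can start at minute 20 and finishes at minute 80.
After job 1 (finishes minute 80), job 2 can start at minute 80 and finishes at minute 122.
Job 6 cannot begin until job 2 (finishes minute 122, plus 10-minute gap → minute 132). It runs from minute 132 to 132 + 10 = minute 142.
Job 3 waits on job 2 (finishes minute 122), so it starts at minute 122 and finishes at 122 + 27 = minute 149.
For job 5: job 3 (finishes minute 149); job 1 (finishes minute 80, plus 15-minute gap → minute 95); job 6 (finishes minute 142). Taking the maximum gives a start of minute 149, and it finishes at 149 + 47 = minute 196.
For job 4: job 2 (finishes minute 122); job 3 (finishes minute 149, plus 15-minute gap → minute 164). Taking the maximum gives a start of minute 164, and it finishes at 164 + 45 = minute 209.
Job 7 cannot start until job 5 (finishes minute 196); job 4 (finishes minute 209, plus 10-minute gap → minute 219). The controlling bound is minute 219, so job 7 finishes at 219 + 40 = minute 259.
Every task is finished by minute 259, which is no later than the deadline of 297, so the schedule is feasible.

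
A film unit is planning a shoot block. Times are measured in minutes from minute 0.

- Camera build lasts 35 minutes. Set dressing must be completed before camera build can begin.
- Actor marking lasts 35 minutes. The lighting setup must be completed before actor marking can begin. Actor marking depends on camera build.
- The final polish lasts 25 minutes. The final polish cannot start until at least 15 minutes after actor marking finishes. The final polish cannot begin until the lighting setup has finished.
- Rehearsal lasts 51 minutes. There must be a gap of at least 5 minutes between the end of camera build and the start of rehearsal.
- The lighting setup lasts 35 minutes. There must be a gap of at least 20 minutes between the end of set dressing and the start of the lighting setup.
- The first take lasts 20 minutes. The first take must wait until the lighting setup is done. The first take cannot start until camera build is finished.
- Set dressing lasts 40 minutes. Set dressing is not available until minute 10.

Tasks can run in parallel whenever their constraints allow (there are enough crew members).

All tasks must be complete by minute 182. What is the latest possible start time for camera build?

72

The final polish has no dependents, so it just needs to finish by minute 182. Starting by 182 − 25 = minute 157 achieves that.
Since the final polish (must start by minute 157, minus 15-minute gap → minute 142) depends on it, actor marking must finish by minute 142. Backing off its 35-minute duration gives a latest start of minute 107.
The first take has no dependents, so it just needs to finish by minute 182. Starting by 182 − 20 = minute 162 achieves that.
Rehearsal must finish by minute 182; it takes 51 minutes, so it must start by 182 − 51 = minute 131.
For camera build: actor marking (must start by minute 107); rehearsal (must start by minute 131, minus 5-minute gap → minute 126); the first take (must start by minute 162). The most restrictive is minute 107; with a 35-minute duration, camera build must start by minute 72.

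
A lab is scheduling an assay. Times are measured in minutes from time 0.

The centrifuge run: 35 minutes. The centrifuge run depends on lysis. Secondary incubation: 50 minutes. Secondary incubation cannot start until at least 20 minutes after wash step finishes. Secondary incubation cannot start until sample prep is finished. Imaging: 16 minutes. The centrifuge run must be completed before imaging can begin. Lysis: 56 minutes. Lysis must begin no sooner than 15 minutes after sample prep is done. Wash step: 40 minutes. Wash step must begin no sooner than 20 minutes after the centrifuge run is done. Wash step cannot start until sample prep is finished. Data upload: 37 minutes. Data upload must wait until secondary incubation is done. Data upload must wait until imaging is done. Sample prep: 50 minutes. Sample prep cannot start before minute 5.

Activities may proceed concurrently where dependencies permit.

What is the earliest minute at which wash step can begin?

181

Sample prep waits on its own release at minute 5, so it starts at minute 5 and finishes at 5 + 50 = minute 55.
Lysis cannot begin until sample prep (finishes minute 55, plus 15-minute gap → minute 70). It runs from minute 70 to 70 + 56 = minute 126.
After lysis (finishes minute 126), the centrifuge run can start at minute 126 and finishes at minute 161.
Wash step waits on the centrifuge run (finishes minute 161, plus 20-minute gap → minute 181); sample prep (finishes minute 55). The latest of these is minute 181, which is the earliest wash step can start.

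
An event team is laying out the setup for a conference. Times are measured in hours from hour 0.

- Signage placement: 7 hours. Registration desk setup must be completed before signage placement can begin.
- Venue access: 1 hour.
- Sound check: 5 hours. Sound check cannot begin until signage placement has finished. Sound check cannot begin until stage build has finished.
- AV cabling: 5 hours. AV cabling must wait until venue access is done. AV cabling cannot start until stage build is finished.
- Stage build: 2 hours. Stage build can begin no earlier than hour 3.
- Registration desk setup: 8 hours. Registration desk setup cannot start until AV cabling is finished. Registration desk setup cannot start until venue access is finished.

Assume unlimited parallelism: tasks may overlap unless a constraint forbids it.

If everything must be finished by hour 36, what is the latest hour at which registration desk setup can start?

Sound check must finish by hour 36; it takes 5 hours, so it must start by 36 − 5 = hour 31.
Since sound check (must start by hour 31) depends on it, signage placement must finish by hour 31. Backing off its 7-hour duration gives a latest start of hour 24.
Since signage placement (must start by hour 24) depends on it, registration desk setup must finish by hour 24. Backing off its 8-hour duration gives a latest start of hour 16.

16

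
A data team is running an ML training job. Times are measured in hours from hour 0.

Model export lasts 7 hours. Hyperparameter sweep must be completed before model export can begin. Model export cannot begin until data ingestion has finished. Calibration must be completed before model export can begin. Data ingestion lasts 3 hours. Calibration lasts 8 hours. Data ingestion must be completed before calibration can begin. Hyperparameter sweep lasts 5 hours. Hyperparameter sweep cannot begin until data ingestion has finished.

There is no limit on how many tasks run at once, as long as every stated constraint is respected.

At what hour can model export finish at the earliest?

18

Data ingestion has no prerequisites, so it starts at hour 0 and finishes at hour 3.
After data ingestion (finishes hour 3), calibration can start at hour 3 and finishes at hour 11.
After data ingestion (finishes hour 3), hyperparameter sweep can start at hour 3 and finishes at hour 8.
Model export has to wait for hyperparameter sweep (finishes hour 8); data ingestion (finishes hour 3); calibration (finishes hour 11). The latest of these is hour 11, so model export runs hour 11 to 11 + 7 = hour 18.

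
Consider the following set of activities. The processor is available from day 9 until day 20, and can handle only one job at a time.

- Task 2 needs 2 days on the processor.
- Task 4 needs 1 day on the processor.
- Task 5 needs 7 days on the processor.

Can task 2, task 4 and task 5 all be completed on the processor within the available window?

Yes

The processor window is 20 − 9 = 11 days.
Running back to back, the jobs need 2 + 1 + 7 = 10 days on the processor.
Since 10 ≤ 11, they fit within the window.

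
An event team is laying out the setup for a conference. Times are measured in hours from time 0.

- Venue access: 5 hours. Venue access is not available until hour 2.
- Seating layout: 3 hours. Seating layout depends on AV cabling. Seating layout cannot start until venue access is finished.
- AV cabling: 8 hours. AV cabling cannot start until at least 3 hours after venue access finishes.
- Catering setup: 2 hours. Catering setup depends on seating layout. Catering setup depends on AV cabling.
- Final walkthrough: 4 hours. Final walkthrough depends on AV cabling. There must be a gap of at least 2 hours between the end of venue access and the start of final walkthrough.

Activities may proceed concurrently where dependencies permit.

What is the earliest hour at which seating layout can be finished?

21

Venue access cannot begin until its own release at hour 2. It runs from hour 2 to 2 + 5 = hour 7.
After venue access (finishes hour 7, plus 3-hour gap → hour 10), AV cabling can start at hour 10 and finishes at hour 18.
Seating layout needs all of AV cabling (finishes hour 18); venue access (finishes hour 7). That puts its earliest start at hour 18; it finishes at 18 + 3 = hour 21.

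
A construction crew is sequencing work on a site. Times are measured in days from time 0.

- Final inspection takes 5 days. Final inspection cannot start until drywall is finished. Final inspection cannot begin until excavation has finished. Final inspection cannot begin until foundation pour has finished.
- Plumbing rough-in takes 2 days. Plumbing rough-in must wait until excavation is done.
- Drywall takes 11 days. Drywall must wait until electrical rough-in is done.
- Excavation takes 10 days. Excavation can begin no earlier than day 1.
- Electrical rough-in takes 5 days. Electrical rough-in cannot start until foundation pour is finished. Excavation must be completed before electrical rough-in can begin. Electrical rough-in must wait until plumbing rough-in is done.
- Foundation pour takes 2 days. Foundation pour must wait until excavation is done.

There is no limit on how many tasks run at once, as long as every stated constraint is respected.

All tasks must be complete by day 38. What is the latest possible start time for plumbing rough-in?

Final inspection has no dependents, so it just needs to finish by day 38. Starting by 38 − 5 = day 33 achieves that.
Drywall must finish before final inspection (must start by day 33). With an 11-day duration, drywall must start by 33 − 11 = day 22.
Electrical rough-in has to be done before drywall (must start by day 22). That means finishing by day 22, i.e. starting by 22 − 5 = day 17.
Plumbing rough-in feeds into electrical rough-in (must start by day 17); so plumbing rough-in must finish by day 17 and therefore start by day 15.

15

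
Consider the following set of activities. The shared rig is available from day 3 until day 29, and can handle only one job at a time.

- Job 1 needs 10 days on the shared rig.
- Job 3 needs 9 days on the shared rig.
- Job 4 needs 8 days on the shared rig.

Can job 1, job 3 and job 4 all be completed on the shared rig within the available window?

The shared rig window is 29 − 3 = 26 days.
Running back to back, the jobs need 10 + 9 + 8 = 27 days on the shared rig.
Since 27 > 26, they cannot all fit.

No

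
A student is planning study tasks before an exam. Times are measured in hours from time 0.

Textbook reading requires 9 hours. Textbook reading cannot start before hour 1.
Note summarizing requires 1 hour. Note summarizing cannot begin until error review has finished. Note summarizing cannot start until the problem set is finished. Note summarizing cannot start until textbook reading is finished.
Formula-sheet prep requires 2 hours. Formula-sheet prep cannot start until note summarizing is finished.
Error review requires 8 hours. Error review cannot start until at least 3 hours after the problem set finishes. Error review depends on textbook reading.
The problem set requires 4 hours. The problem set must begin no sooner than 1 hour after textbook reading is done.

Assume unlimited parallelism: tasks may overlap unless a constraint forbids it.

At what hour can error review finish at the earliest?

26

After its own release at hour 1, textbook reading can start at hour 1 and finishes at hour 10.
After textbook reading (finishes hour 10, plus 1-hour gap → hour 11), the problem set can start at hour 11 and finishes at hour 15.
For error review: the problem set (finishes hour 15, plus 3-hour gap → hour 18); textbook reading (finishes hour 10). Taking the maximum gives a start of hour 18, and it finishes at 18 + 8 = hour 26.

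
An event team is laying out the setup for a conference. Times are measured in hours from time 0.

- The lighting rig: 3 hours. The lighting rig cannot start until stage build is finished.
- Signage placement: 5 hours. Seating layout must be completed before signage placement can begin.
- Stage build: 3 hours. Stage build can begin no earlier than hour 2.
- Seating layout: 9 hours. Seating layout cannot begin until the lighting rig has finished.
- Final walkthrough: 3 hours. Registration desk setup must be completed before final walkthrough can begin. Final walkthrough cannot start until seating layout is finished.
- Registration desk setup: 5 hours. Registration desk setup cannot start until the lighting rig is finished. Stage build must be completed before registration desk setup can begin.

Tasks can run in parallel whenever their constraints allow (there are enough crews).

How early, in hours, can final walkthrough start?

17

Stage build cannot begin until its own release at hour 2. It runs from hour 2 to 2 + 3 = hour 5.
The lighting rig cannot begin until stage build (finishes hour 5). It runs from hour 5 to 5 + 3 = hour 8.
For registration desk setup: the lighting rig (finishes hour 8); stage build (finishes hour 5). Taking the maximum gives a start of hour 8, and it finishes at 8 + 5 = hour 13.
After the lighting rig (finishes hour 8), seating layout can start at hour 8 and finishes at hour 17.
Final walkthrough waits on registration desk setup (finishes hour 13); seating layout (finishes hour 17). The latest of these is hour 17, which is the earliest final walkthrough can start.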